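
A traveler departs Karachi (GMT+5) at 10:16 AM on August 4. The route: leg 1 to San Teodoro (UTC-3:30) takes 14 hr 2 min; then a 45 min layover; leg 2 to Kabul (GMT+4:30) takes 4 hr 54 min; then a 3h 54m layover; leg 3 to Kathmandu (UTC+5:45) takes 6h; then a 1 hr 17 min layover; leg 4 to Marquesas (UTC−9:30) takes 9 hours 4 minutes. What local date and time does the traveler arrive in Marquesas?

Convert departure to UTC: 10:16 AM − 5:00 = 5:16 AM UTC on Aug 4.
Add 14 hours 2 minutes leg 1 → 7:18 PM UTC.
Add 45 minutes layover in San Teodoro → 8:03 PM UTC.
Add 4 hours and 54 minutes leg 2 → 12:57 AM UTC (Aug 5).
Add 3 hours 54 minutes layover in Kabul → 4:51 AM UTC.
Add 6 hours leg 3 → 10:51 AM UTC.
Add 1 hour and 17 minutes layover in Kathmandu → 12:08 PM UTC.
Add 9 hours and 4 minutes leg 4 → 9:12 PM UTC.
Marquesas is UTC−9:30, so local arrival = 9:12 PM − 9:30 = 11:42 AM on Aug 5.

11:42 AM on August 5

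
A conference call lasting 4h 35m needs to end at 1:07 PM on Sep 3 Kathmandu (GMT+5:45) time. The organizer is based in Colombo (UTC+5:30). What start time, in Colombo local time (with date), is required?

8:17 AM on September 3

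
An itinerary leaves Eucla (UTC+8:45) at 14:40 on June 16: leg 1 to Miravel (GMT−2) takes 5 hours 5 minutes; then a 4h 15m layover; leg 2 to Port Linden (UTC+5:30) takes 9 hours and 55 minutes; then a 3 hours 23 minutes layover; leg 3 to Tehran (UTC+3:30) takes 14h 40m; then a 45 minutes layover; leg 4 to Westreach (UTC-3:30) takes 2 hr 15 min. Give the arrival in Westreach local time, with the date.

Convert departure to UTC: 14:40 − 8:45 = 05:55 UTC on Jun 16.
Add 5 hours and 5 minutes leg 1 → 11:00 UTC.
Add 4 hours and 15 minutes layover in Miravel → 15:15 UTC.
Add 9 hours and 55 minutes leg 2 → 01:10 UTC (Jun 17).
Add 3 hours 23 minutes layover in Port Linden → 04:33 UTC.
Add 14 hours 40 minutes leg 3 → 19:13 UTC.
Add 45 minutes layover in Tehran → 19:58 UTC.
Add 2 hours 15 minutes leg 4 → 22:13 UTC.
Westreach is UTC−3:30, so local arrival = 22:13 − 3:30 = 18:43 on Jun 17.

18:43 on Jun 17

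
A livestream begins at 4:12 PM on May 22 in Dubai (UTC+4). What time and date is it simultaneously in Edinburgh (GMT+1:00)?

1:12 PM on May 22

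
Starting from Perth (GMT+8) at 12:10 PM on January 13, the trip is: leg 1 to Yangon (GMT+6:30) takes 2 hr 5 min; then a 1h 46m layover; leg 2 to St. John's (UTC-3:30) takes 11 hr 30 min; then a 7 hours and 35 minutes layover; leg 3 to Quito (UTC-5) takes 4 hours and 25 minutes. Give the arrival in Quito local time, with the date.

Convert departure to UTC: 12:10 PM − 8:00 = 4:10 AM UTC on Jan 13.
Add 2 hours 5 minutes leg 1 → 6:15 AM UTC.
Add 1 hour and 46 minutes layover in Yangon → 8:01 AM UTC.
Add 11 hours 30 minutes leg 2 → 7:31 PM UTC.
Add 7 hours and 35 minutes layover in St. John's → 3:06 AM UTC (Jan 14).
Add 4 hours and 25 minutes leg 3 → 7:31 AM UTC.
Quito is UTC−5:00, so local arrival = 7:31 AM − 5:00 = 2:31 AM on Jan 14.

2:31 AM on Jan 14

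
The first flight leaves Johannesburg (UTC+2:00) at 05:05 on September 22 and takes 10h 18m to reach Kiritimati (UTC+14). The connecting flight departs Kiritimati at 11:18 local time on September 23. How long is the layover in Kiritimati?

7 hours 55 minutes

Convert departure to UTC: 05:05 − 2:00 = 03:05 UTC on Sep 22.
Add 10 hours 18 minutes flight time → 13:23 UTC.
Kiritimati is UTC+14:00, so local arrival = 13:23 + 14:00 = 03:23 on Sep 23.
Layover = 11:18 − 03:23 = 7 hours 55 minutes.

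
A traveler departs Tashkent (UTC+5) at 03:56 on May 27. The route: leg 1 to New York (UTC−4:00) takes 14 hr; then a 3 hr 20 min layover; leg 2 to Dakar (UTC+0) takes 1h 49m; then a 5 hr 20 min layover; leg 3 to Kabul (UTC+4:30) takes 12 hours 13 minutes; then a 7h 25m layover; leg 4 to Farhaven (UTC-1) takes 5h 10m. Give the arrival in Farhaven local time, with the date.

23:13 on May 28

Convert departure to UTC: 03:56 − 5:00 = 22:56 UTC on May 26.
Add 14 hours leg 1 → 12:56 UTC (May 27).
Add 3 hours and 20 minutes layover in New York → 16:16 UTC.
Add 1 hour 49 minutes leg 2 → 18:05 UTC.
Add 5 hours and 20 minutes layover in Dakar → 23:25 UTC.
Add 12 hours 13 minutes leg 3 → 11:38 UTC (May 28).
Add 7 hours and 25 minutes layover in Kabul → 19:03 UTC.
Add 5 hours 10 minutes leg 4 → 00:13 UTC (May 29).
Farhaven is UTC−1:00, so local arrival = 00:13 − 1:00 = 23:13 on May 28.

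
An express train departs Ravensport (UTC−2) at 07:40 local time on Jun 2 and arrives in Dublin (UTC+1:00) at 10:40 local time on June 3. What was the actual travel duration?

Dublin is 3:00 ahead of Ravensport.
Clock-face elapsed time (ignoring zones) is 27 hours.
Actual elapsed = 27 hours − 3:00 = 24 hours.

24 hours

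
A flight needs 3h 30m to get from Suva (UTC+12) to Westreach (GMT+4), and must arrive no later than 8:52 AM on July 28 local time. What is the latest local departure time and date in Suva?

1:22 PM on July 28

Target arrival in UTC: 8:52 AM − 4:00 = 4:52 AM on Jul 28.
Subtract 3 hours and 30 minutes → departure 1:22 AM UTC on Jul 28.
Suva is UTC+12:00: 1:22 AM + 12:00 = 1:22 PM on Jul 28.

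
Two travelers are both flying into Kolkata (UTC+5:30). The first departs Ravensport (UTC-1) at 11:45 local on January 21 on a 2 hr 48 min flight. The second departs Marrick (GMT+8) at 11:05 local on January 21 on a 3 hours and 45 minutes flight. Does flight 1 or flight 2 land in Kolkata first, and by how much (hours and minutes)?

Flight 1 in UTC: 11:45 + 1:00 = 12:45 on Jan 21.
+2 hours 48 minutes → arrive 15:33 UTC on Jan 21.
Flight 2 in UTC: 11:05 − 8:00 = 03:05 on Jan 21.
+3 hours and 45 minutes → arrive 06:50 UTC on Jan 21.
Flight 2 lands earlier by 8 hours 43 minutes.

the second, by 8 hours 43 minutes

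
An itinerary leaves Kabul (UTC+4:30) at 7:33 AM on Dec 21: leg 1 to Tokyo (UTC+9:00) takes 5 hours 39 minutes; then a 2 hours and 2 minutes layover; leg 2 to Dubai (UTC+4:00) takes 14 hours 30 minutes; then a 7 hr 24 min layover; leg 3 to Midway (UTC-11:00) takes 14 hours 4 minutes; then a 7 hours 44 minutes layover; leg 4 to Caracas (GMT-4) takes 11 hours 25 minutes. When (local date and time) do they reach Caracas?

Convert departure to UTC: 7:33 AM − 4:30 = 3:03 AM UTC on Dec 21.
Add 5 hours and 39 minutes leg 1 → 8:42 AM UTC.
Add 2 hours and 2 minutes layover in Tokyo → 10:44 AM UTC.
Add 14 hours and 30 minutes leg 2 → 1:14 AM UTC (Dec 22).
Add 7 hours and 24 minutes layover in Dubai → 8:38 AM UTC.
Add 14 hours 4 minutes leg 3 → 10:42 PM UTC.
Add 7 hours and 44 minutes layover in Midway → 6:26 AM UTC (Dec 23).
Add 11 hours and 25 minutes leg 4 → 5:51 PM UTC.
Caracas is UTC−4:00, so local arrival = 5:51 PM − 4:00 = 1:51 PM on Dec 23.

1:51 PM on December 23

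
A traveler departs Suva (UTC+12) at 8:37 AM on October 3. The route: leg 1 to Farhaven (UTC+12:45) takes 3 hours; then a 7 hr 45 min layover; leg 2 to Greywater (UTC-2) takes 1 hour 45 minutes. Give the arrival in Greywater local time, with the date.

7:07 AM on Oct 3

Convert departure to UTC: 8:37 AM − 12:00 = 8:37 PM UTC on Oct 2.
Add 3 hours leg 1 → 11:37 PM UTC.
Add 7 hours and 45 minutes layover in Farhaven → 7:22 AM UTC (Oct 3).
Add 1 hour and 45 minutes leg 2 → 9:07 AM UTC.
Greywater is UTC−2:00, so local arrival = 9:07 AM − 2:00 = 7:07 AM on Oct 3.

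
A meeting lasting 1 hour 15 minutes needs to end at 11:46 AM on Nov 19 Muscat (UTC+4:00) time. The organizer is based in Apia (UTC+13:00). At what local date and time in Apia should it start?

Target end time in UTC: 11:46 AM − 4:00 = 7:46 AM on Nov 19.
Subtract 1 hour and 15 minutes → start 6:31 AM UTC on Nov 19.
Apia is UTC+13:00: 6:31 AM + 13:00 = 7:31 PM on Nov 19.

7:31 PM on Nov 19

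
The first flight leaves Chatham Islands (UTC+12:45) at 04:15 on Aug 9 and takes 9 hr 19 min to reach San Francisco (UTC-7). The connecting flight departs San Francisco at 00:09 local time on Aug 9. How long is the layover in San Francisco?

6 hours 20 minutes

Convert departure to UTC: 04:15 − 12:45 = 15:30 UTC on Aug 8.
Add 9 hours and 19 minutes flight time → 00:49 UTC (Aug 9).
San Francisco is UTC−7:00, so local arrival = 00:49 − 7:00 = 17:49 on Aug 8.
Layover = 00:09 − 17:49 (+1 day) = 6 hours 20 minutes.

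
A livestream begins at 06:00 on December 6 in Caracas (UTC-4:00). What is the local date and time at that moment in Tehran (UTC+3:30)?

13:30 on Dec 6

Tehran is 7:30 ahead of Caracas.
Shift by the zone difference: 06:00 + 7:30 = 13:30 on Dec 6 in Tehran.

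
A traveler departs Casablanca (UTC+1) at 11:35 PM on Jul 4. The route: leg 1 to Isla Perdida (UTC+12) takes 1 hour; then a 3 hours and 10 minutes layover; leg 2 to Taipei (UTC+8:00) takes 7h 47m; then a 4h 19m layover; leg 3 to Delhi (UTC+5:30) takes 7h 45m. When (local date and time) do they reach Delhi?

4:06 AM on July 6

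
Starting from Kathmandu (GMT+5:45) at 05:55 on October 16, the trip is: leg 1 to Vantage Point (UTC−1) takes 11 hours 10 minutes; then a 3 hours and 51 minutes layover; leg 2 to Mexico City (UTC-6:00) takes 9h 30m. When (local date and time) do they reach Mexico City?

18:41 on October 16

Convert departure to UTC: 05:55 − 5:45 = 00:10 UTC on Oct 16.
Add 11 hours 10 minutes leg 1 → 11:20 UTC.
Add 3 hours 51 minutes layover in Vantage Point → 15:11 UTC.
Add 9 hours 30 minutes leg 2 → 00:41 UTC (Oct 17).
Mexico City is UTC−6:00, so local arrival = 00:41 − 6:00 = 18:41 on Oct 16.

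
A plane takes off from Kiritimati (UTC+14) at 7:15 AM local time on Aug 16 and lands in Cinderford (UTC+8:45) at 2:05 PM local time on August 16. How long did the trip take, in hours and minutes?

Cinderford is 5:15 behind Kiritimati.
Clock-face elapsed time (ignoring zones) is 6 hours 50 minutes.
Actual elapsed = 6 hours 50 minutes + 5:15 = 12 hours 5 minutes.

12 hours 5 minutes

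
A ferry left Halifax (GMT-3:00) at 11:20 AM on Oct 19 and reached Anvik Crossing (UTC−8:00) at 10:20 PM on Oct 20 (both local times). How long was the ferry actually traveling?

Anvik Crossing is 5:00 behind Halifax.
Clock-face elapsed time (ignoring zones) is 35 hours.
Actual elapsed = 35 hours + 5:00 = 40 hours.

40 hours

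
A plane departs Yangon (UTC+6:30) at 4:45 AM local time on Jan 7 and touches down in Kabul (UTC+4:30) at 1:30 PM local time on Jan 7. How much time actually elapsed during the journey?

10 hours 45 minutes

Kabul is 2:00 behind Yangon.
Clock-face elapsed time (ignoring zones) is 8 hours 45 minutes.
Actual elapsed = 8 hours 45 minutes + 2:00 = 10 hours 45 minutes.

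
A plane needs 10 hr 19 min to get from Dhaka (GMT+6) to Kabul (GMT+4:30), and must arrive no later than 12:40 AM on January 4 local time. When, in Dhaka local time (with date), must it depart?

3:51 PM on January 3

Target arrival in UTC: 12:40 AM − 4:30 = 8:10 PM on Jan 3.
Subtract 10 hours and 19 minutes → departure 9:51 AM UTC on Jan 3.
Dhaka is UTC+6:00: 9:51 AM + 6:00 = 3:51 PM on Jan 3.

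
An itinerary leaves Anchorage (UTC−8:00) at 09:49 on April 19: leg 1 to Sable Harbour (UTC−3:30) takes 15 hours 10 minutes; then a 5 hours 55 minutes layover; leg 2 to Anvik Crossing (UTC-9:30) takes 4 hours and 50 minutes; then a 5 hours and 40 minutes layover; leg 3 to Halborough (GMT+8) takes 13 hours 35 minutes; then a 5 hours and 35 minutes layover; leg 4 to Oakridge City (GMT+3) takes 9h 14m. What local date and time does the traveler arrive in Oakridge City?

08:48 on Apr 22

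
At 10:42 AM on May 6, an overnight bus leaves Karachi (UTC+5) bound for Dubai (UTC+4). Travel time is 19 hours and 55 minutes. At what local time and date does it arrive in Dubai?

5:37 AM on May 7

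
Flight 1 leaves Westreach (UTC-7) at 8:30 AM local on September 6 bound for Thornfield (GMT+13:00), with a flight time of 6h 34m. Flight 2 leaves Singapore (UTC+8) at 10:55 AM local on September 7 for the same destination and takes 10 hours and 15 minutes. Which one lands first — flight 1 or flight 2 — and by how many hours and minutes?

Flight 1 in UTC: 8:30 AM + 7:00 = 3:30 PM on Sep 6.
+6 hours 34 minutes → arrive 10:04 PM UTC on Sep 6.
Flight 2 in UTC: 10:55 AM − 8:00 = 2:55 AM on Sep 7.
+10 hours 15 minutes → arrive 1:10 PM UTC on Sep 7.
Flight 1 lands earlier by 15 hours 6 minutes.

the first, by 15 hours 6 minutes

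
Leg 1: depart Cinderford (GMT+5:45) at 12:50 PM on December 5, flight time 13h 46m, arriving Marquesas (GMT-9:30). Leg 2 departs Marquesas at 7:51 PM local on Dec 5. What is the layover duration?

Convert departure to UTC: 12:50 PM − 5:45 = 7:05 AM UTC on Dec 5.
Add 13 hours and 46 minutes flight time → 8:51 PM UTC.
Marquesas is UTC−9:30, so local arrival = 8:51 PM − 9:30 = 11:21 AM on Dec 5.
Layover = 7:51 PM − 11:21 AM = 8 hours 30 minutes.

8 hours 30 minutes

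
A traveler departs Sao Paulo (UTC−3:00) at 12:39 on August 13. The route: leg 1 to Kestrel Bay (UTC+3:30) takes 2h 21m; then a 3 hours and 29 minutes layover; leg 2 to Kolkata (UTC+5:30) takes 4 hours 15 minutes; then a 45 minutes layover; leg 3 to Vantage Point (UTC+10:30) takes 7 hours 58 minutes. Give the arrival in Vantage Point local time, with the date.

20:57 on August 14

Convert departure to UTC: 12:39 + 3:00 = 15:39 UTC on Aug 13.
Add 2 hours and 21 minutes leg 1 → 18:00 UTC.
Add 3 hours 29 minutes layover in Kestrel Bay → 21:29 UTC.
Add 4 hours and 15 minutes leg 2 → 01:44 UTC (Aug 14).
Add 45 minutes layover in Kolkata → 02:29 UTC.
Add 7 hours 58 minutes leg 3 → 10:27 UTC.
Vantage Point is UTC+10:30, so local arrival = 10:27 + 10:30 = 20:57 on Aug 14.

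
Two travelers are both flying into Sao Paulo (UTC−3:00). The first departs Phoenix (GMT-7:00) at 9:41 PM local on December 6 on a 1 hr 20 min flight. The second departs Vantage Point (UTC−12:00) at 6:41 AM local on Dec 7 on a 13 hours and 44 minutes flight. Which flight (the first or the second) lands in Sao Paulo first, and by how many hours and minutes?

Flight 1 in UTC: 9:41 PM + 7:00 = 4:41 AM on Dec 7.
+1 hour and 20 minutes → arrive 6:01 AM UTC on Dec 7.
Flight 2 in UTC: 6:41 AM + 12:00 = 6:41 PM on Dec 7.
+13 hours and 44 minutes → arrive 8:25 AM UTC on Dec 8.
Flight 1 lands earlier by 26 hours 24 minutes.

the first, by 26 hours 24 minutes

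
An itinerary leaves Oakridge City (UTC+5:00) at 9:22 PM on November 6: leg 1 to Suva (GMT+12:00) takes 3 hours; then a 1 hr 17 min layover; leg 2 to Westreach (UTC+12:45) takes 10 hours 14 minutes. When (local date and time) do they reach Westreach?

Convert departure to UTC: 9:22 PM − 5:00 = 4:22 PM UTC on Nov 6.
Add 3 hours leg 1 → 7:22 PM UTC.
Add 1 hour and 17 minutes layover in Suva → 8:39 PM UTC.
Add 10 hours and 14 minutes leg 2 → 6:53 AM UTC (Nov 7).
Westreach is UTC+12:45, so local arrival = 6:53 AM + 12:45 = 7:38 PM on Nov 7.

7:38 PM on Nov 7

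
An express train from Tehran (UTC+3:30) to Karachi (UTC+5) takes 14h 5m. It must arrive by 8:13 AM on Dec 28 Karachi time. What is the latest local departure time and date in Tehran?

4:38 PM on December 27

Target arrival in UTC: 8:13 AM − 5:00 = 3:13 AM on Dec 28.
Subtract 14 hours 5 minutes → departure 1:08 PM UTC on Dec 27.
Tehran is UTC+3:30: 1:08 PM + 3:30 = 4:38 PM on Dec 27.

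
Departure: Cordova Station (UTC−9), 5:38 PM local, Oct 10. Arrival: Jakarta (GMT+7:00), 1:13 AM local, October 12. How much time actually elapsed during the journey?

Jakarta is 16:00 ahead of Cordova Station.
Clock-face elapsed time (ignoring zones) is 31 hours 35 minutes.
Actual elapsed = 31 hours 35 minutes − 16:00 = 15 hours 35 minutes.

15 hours 35 minutes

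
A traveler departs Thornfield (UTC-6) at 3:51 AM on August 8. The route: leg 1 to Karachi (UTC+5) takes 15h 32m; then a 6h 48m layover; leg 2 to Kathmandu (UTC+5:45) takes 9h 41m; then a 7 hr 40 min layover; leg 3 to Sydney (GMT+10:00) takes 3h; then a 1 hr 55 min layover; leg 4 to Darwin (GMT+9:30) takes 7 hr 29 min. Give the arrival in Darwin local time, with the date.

Convert departure to UTC: 3:51 AM + 6:00 = 9:51 AM UTC on Aug 8.
Add 15 hours and 32 minutes leg 1 → 1:23 AM UTC (Aug 9).
Add 6 hours and 48 minutes layover in Karachi → 8:11 AM UTC.
Add 9 hours 41 minutes leg 2 → 5:52 PM UTC.
Add 7 hours 40 minutes layover in Kathmandu → 1:32 AM UTC (Aug 10).
Add 3 hours leg 3 → 4:32 AM UTC.
Add 1 hour 55 minutes layover in Sydney → 6:27 AM UTC.
Add 7 hours 29 minutes leg 4 → 1:56 PM UTC.
Darwin is UTC+9:30, so local arrival = 1:56 PM + 9:30 = 11:26 PM on Aug 10.

11:26 PM on August 10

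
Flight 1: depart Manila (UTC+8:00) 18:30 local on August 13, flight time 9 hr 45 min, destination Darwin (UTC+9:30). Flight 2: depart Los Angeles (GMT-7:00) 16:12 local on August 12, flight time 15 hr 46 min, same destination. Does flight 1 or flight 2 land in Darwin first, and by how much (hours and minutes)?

Flight 1 in UTC: 18:30 − 8:00 = 10:30 on Aug 13.
+9 hours 45 minutes → arrive 20:15 UTC on Aug 13.
Flight 2 in UTC: 16:12 + 7:00 = 23:12 on Aug 12.
+15 hours and 46 minutes → arrive 14:58 UTC on Aug 13.
Flight 2 lands earlier by 5 hours 17 minutes.

the second, by 5 hours 17 minutes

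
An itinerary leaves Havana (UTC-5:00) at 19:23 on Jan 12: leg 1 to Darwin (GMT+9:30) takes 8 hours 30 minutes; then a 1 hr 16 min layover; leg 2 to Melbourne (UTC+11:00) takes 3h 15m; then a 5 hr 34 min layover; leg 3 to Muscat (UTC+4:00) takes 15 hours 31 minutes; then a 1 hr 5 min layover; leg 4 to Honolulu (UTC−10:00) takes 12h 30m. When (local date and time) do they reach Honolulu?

Convert departure to UTC: 19:23 + 5:00 = 00:23 UTC on Jan 13.
Add 8 hours 30 minutes leg 1 → 08:53 UTC.
Add 1 hour 16 minutes layover in Darwin → 10:09 UTC.
Add 3 hours and 15 minutes leg 2 → 13:24 UTC.
Add 5 hours and 34 minutes layover in Melbourne → 18:58 UTC.
Add 15 hours and 31 minutes leg 3 → 10:29 UTC (Jan 14).
Add 1 hour 5 minutes layover in Muscat → 11:34 UTC.
Add 12 hours and 30 minutes leg 4 → 00:04 UTC (Jan 15).
Honolulu is UTC−10:00, so local arrival = 00:04 − 10:00 = 14:04 on Jan 14.

14:04 on January 14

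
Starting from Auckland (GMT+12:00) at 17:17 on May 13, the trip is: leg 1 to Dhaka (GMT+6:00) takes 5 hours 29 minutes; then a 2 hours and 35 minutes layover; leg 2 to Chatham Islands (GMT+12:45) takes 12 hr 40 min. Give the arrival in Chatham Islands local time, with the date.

Convert departure to UTC: 17:17 − 12:00 = 05:17 UTC on May 13.
Add 5 hours and 29 minutes leg 1 → 10:46 UTC.
Add 2 hours 35 minutes layover in Dhaka → 13:21 UTC.
Add 12 hours and 40 minutes leg 2 → 02:01 UTC (May 14).
Chatham Islands is UTC+12:45, so local arrival = 02:01 + 12:45 = 14:46 on May 14.

14:46 on May 14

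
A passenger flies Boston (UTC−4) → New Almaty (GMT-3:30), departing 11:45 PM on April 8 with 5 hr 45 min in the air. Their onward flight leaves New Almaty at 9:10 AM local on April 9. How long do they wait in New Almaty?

3 hours 10 minutes

Convert departure to UTC: 11:45 PM + 4:00 = 3:45 AM UTC on Apr 9.
Add 5 hours 45 minutes flight time → 9:30 AM UTC.
New Almaty is UTC−3:30, so local arrival = 9:30 AM − 3:30 = 6:00 AM on Apr 9.
Layover = 9:10 AM − 6:00 AM = 3 hours 10 minutes.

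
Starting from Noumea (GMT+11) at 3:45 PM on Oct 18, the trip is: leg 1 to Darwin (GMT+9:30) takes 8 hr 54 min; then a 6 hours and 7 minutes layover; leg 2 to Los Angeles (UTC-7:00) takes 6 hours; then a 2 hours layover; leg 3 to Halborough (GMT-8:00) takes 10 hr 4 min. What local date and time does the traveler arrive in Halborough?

5:50 AM on October 19

Convert departure to UTC: 3:45 PM − 11:00 = 4:45 AM UTC on Oct 18.
Add 8 hours and 54 minutes leg 1 → 1:39 PM UTC.
Add 6 hours and 7 minutes layover in Darwin → 7:46 PM UTC.
Add 6 hours leg 2 → 1:46 AM UTC (Oct 19).
Add 2 hours layover in Los Angeles → 3:46 AM UTC.
Add 10 hours 4 minutes leg 3 → 1:50 PM UTC.
Halborough is UTC−8:00, so local arrival = 1:50 PM − 8:00 = 5:50 AM on Oct 19.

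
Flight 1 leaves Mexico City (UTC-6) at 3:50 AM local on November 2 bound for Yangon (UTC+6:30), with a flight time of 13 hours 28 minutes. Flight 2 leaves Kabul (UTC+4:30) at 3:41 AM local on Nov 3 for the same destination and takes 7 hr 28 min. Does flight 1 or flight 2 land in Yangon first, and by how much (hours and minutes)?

Flight 1 in UTC: 3:50 AM + 6:00 = 9:50 AM on Nov 2.
+13 hours 28 minutes → arrive 11:18 PM UTC on Nov 2.
Flight 2 in UTC: 3:41 AM − 4:30 = 11:11 PM on Nov 2.
+7 hours and 28 minutes → arrive 6:39 AM UTC on Nov 3.
Flight 1 lands earlier by 7 hours 21 minutes.

the first, by 7 hours 21 minutes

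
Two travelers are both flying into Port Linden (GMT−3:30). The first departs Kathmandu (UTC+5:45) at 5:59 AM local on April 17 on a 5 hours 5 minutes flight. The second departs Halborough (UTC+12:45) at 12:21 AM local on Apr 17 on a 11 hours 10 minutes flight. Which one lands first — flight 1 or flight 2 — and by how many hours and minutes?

Flight 1 in UTC: 5:59 AM − 5:45 = 12:14 AM on Apr 17.
+5 hours and 5 minutes → arrive 5:19 AM UTC on Apr 17.
Flight 2 in UTC: 12:21 AM − 12:45 = 11:36 AM on Apr 16.
+11 hours 10 minutes → arrive 10:46 PM UTC on Apr 16.
Flight 2 lands earlier by 6 hours 33 minutes.

the second, by 6 hours 33 minutes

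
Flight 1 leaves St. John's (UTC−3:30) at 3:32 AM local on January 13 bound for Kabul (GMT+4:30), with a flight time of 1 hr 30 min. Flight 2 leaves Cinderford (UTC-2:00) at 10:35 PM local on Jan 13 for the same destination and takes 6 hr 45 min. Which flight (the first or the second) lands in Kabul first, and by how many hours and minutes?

Flight 1 in UTC: 3:32 AM + 3:30 = 7:02 AM on Jan 13.
+1 hour and 30 minutes → arrive 8:32 AM UTC on Jan 13.
Flight 2 in UTC: 10:35 PM + 2:00 = 12:35 AM on Jan 14.
+6 hours 45 minutes → arrive 7:20 AM UTC on Jan 14.
Flight 1 lands earlier by 22 hours 48 minutes.

the first, by 22 hours 48 minutes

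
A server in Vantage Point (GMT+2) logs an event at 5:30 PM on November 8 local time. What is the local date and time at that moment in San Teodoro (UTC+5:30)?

San Teodoro is 3:30 ahead of Vantage Point.
Shift by the zone difference: 5:30 PM + 3:30 = 9:00 PM on Nov 8 in San Teodoro.

9:00 PM on November 8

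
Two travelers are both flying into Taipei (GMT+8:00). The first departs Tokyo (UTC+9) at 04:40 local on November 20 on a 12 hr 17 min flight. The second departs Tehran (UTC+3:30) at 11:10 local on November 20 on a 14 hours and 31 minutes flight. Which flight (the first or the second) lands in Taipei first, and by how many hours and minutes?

the first, by 14 hours 14 minutes

Flight 1 in UTC: 04:40 − 9:00 = 19:40 on Nov 19.
+12 hours and 17 minutes → arrive 07:57 UTC on Nov 20.
Flight 2 in UTC: 11:10 − 3:30 = 07:40 on Nov 20.
+14 hours 31 minutes → arrive 22:11 UTC on Nov 20.
Flight 1 lands earlier by 14 hours 14 minutes.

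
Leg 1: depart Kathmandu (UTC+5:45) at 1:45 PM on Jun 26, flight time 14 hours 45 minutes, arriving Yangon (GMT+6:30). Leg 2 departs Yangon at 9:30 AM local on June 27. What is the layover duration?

Convert departure to UTC: 1:45 PM − 5:45 = 8:00 AM UTC on Jun 26.
Add 14 hours 45 minutes flight time → 10:45 PM UTC.
Yangon is UTC+6:30, so local arrival = 10:45 PM + 6:30 = 5:15 AM on Jun 27.
Layover = 9:30 AM − 5:15 AM = 4 hours 15 minutes.

4 hours 15 minutes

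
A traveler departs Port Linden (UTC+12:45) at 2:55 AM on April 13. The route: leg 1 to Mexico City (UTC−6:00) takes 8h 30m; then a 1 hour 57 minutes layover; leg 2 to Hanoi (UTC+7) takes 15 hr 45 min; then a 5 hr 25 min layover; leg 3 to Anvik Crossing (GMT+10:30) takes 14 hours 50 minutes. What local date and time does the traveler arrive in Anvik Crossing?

11:07 PM on April 14

Convert departure to UTC: 2:55 AM − 12:45 = 2:10 PM UTC on Apr 12.
Add 8 hours 30 minutes leg 1 → 10:40 PM UTC.
Add 1 hour and 57 minutes layover in Mexico City → 12:37 AM UTC (Apr 13).
Add 15 hours and 45 minutes leg 2 → 4:22 PM UTC.
Add 5 hours 25 minutes layover in Hanoi → 9:47 PM UTC.
Add 14 hours 50 minutes leg 3 → 12:37 PM UTC (Apr 14).
Anvik Crossing is UTC+10:30, so local arrival = 12:37 PM + 10:30 = 11:07 PM on Apr 14.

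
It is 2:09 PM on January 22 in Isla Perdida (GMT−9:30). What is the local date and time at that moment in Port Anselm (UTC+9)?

8:39 AM on January 23

Port Anselm is 18:30 ahead of Isla Perdida.
Shift by the zone difference: 2:09 PM + 18:30 = 8:39 AM on Jan 23 in Port Anselm.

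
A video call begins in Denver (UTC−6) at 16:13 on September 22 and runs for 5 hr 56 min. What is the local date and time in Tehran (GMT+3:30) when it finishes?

07:39 on September 23

Tehran is 9:30 ahead of Denver.
After 5 hours and 56 minutes it is 22:09 in Denver.
Shift by the zone difference: 22:09 + 9:30 = 07:39 on Sep 23 in Tehran.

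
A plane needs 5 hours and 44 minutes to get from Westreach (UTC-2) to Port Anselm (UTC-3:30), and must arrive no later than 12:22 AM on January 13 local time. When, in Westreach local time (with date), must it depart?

Target arrival in UTC: 12:22 AM + 3:30 = 3:52 AM on Jan 13.
Subtract 5 hours 44 minutes → departure 10:08 PM UTC on Jan 12.
Westreach is UTC−2:00: 10:08 PM − 2:00 = 8:08 PM on Jan 12.

8:08 PM on January 12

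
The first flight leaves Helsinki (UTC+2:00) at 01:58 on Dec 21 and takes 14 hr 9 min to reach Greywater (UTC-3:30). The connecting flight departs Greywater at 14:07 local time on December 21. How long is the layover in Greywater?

Convert departure to UTC: 01:58 − 2:00 = 23:58 UTC on Dec 20.
Add 14 hours 9 minutes flight time → 14:07 UTC (Dec 21).
Greywater is UTC−3:30, so local arrival = 14:07 − 3:30 = 10:37 on Dec 21.
Layover = 14:07 − 10:37 = 3 hours 30 minutes.

3 hours 30 minutes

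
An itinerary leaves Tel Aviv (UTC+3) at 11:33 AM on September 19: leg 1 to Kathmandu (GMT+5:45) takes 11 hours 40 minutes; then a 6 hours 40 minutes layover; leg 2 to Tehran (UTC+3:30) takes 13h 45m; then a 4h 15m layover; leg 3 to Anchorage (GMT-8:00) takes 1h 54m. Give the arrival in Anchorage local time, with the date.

Convert departure to UTC: 11:33 AM − 3:00 = 8:33 AM UTC on Sep 19.
Add 11 hours 40 minutes leg 1 → 8:13 PM UTC.
Add 6 hours 40 minutes layover in Kathmandu → 2:53 AM UTC (Sep 20).
Add 13 hours 45 minutes leg 2 → 4:38 PM UTC.
Add 4 hours 15 minutes layover in Tehran → 8:53 PM UTC.
Add 1 hour and 54 minutes leg 3 → 10:47 PM UTC.
Anchorage is UTC−8:00, so local arrival = 10:47 PM − 8:00 = 2:47 PM on Sep 20.

2:47 PM on September 20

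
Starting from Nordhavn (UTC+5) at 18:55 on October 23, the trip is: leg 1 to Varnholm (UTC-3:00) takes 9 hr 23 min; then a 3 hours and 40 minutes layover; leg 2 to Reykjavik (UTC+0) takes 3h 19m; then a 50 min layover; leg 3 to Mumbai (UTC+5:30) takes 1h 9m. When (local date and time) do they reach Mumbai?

Convert departure to UTC: 18:55 − 5:00 = 13:55 UTC on Oct 23.
Add 9 hours and 23 minutes leg 1 → 23:18 UTC.
Add 3 hours 40 minutes layover in Varnholm → 02:58 UTC (Oct 24).
Add 3 hours 19 minutes leg 2 → 06:17 UTC.
Add 50 minutes layover in Reykjavik → 07:07 UTC.
Add 1 hour and 9 minutes leg 3 → 08:16 UTC.
Mumbai is UTC+5:30, so local arrival = 08:16 + 5:30 = 13:46 on Oct 24.

13:46 on October 24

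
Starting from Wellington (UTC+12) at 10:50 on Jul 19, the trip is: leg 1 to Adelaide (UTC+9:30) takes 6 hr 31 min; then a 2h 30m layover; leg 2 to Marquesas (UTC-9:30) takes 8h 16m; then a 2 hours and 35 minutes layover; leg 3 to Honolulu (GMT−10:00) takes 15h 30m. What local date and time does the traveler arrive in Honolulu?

00:12 on July 20

Convert departure to UTC: 10:50 − 12:00 = 22:50 UTC on Jul 18.
Add 6 hours and 31 minutes leg 1 → 05:21 UTC (Jul 19).
Add 2 hours 30 minutes layover in Adelaide → 07:51 UTC.
Add 8 hours 16 minutes leg 2 → 16:07 UTC.
Add 2 hours 35 minutes layover in Marquesas → 18:42 UTC.
Add 15 hours 30 minutes leg 3 → 10:12 UTC (Jul 20).
Honolulu is UTC−10:00, so local arrival = 10:12 − 10:00 = 00:12 on Jul 20.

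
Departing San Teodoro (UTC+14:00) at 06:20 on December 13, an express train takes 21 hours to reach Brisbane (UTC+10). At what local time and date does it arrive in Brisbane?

23:20 on December 13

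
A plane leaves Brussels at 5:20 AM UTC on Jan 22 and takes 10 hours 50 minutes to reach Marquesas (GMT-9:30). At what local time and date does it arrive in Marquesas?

Departure is given in UTC: 5:20 AM on Jan 22.
Add 10 hours and 50 minutes → 4:10 PM UTC.
Marquesas is UTC−9:30: 4:10 PM − 9:30 = 6:40 AM on Jan 22.

6:40 AM on Jan 22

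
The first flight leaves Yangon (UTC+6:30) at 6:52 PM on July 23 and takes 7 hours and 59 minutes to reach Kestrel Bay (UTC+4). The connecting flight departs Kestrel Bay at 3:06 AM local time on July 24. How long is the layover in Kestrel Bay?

2 hours 45 minutes

Convert departure to UTC: 6:52 PM − 6:30 = 12:22 PM UTC on Jul 23.
Add 7 hours and 59 minutes flight time → 8:21 PM UTC.
Kestrel Bay is UTC+4:00, so local arrival = 8:21 PM + 4:00 = 12:21 AM on Jul 24.
Layover = 3:06 AM − 12:21 AM = 2 hours 45 minutes.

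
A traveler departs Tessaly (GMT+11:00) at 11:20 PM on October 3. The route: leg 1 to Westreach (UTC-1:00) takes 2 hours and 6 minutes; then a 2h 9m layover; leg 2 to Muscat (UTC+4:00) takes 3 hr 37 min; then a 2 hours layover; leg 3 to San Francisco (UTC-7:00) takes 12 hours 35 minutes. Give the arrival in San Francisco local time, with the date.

Convert departure to UTC: 11:20 PM − 11:00 = 12:20 PM UTC on Oct 3.
Add 2 hours 6 minutes leg 1 → 2:26 PM UTC.
Add 2 hours and 9 minutes layover in Westreach → 4:35 PM UTC.
Add 3 hours and 37 minutes leg 2 → 8:12 PM UTC.
Add 2 hours layover in Muscat → 10:12 PM UTC.
Add 12 hours 35 minutes leg 3 → 10:47 AM UTC (Oct 4).
San Francisco is UTC−7:00, so local arrival = 10:47 AM − 7:00 = 3:47 AM on Oct 4.

3:47 AM on Oct 4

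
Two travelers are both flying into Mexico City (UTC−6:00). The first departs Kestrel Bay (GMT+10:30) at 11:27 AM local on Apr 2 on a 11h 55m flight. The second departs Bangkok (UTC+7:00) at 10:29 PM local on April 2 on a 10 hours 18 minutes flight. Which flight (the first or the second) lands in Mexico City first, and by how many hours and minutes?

Flight 1 in UTC: 11:27 AM − 10:30 = 12:57 AM on Apr 2.
+11 hours 55 minutes → arrive 12:52 PM UTC on Apr 2.
Flight 2 in UTC: 10:29 PM − 7:00 = 3:29 PM on Apr 2.
+10 hours and 18 minutes → arrive 1:47 AM UTC on Apr 3.
Flight 1 lands earlier by 12 hours 55 minutes.

the first, by 12 hours 55 minutes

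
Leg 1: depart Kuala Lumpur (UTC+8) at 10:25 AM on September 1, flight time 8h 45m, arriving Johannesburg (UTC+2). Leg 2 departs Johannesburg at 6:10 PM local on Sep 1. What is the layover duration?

Convert departure to UTC: 10:25 AM − 8:00 = 2:25 AM UTC on Sep 1.
Add 8 hours 45 minutes flight time → 11:10 AM UTC.
Johannesburg is UTC+2:00, so local arrival = 11:10 AM + 2:00 = 1:10 PM on Sep 1.
Layover = 6:10 PM − 1:10 PM = 5 hours.

5 hours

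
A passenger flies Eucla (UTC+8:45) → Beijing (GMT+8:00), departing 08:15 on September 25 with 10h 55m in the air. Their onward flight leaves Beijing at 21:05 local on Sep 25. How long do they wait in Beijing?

2 hours 40 minutes

Convert departure to UTC: 08:15 − 8:45 = 23:30 UTC on Sep 24.
Add 10 hours 55 minutes flight time → 10:25 UTC (Sep 25).
Beijing is UTC+8:00, so local arrival = 10:25 + 8:00 = 18:25 on Sep 25.
Layover = 21:05 − 18:25 = 2 hours 40 minutes.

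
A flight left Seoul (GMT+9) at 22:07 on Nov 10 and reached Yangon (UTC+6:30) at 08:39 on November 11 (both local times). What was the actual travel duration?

Yangon is 2:30 behind Seoul.
Clock-face elapsed time (ignoring zones) is 10 hours 32 minutes.
Actual elapsed = 10 hours 32 minutes + 2:30 = 13 hours 2 minutes.

13 hours 2 minutes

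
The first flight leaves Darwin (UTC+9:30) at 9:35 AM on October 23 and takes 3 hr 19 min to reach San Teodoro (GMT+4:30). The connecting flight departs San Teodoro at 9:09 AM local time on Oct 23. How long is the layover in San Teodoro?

Convert departure to UTC: 9:35 AM − 9:30 = 12:05 AM UTC on Oct 23.
Add 3 hours 19 minutes flight time → 3:24 AM UTC.
San Teodoro is UTC+4:30, so local arrival = 3:24 AM + 4:30 = 7:54 AM on Oct 23.
Layover = 9:09 AM − 7:54 AM = 1 hour 15 minutes.

1 hour 15 minutes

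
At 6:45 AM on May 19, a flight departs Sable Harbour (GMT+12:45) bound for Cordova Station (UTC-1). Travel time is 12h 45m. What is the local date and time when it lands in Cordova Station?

Cordova Station is 13:45 behind Sable Harbour.
After 12 hours and 45 minutes it is 7:30 PM in Sable Harbour.
Shift by the zone difference: 7:30 PM − 13:45 = 5:45 AM on May 19 in Cordova Station.

5:45 AM on May 19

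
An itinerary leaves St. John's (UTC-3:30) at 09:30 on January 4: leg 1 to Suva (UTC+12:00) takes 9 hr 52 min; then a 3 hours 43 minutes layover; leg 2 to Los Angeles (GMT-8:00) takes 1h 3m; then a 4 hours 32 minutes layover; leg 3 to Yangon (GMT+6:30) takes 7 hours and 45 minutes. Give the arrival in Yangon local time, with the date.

22:25 on January 5

Convert departure to UTC: 09:30 + 3:30 = 13:00 UTC on Jan 4.
Add 9 hours 52 minutes leg 1 → 22:52 UTC.
Add 3 hours and 43 minutes layover in Suva → 02:35 UTC (Jan 5).
Add 1 hour 3 minutes leg 2 → 03:38 UTC.
Add 4 hours and 32 minutes layover in Los Angeles → 08:10 UTC.
Add 7 hours 45 minutes leg 3 → 15:55 UTC.
Yangon is UTC+6:30, so local arrival = 15:55 + 6:30 = 22:25 on Jan 5.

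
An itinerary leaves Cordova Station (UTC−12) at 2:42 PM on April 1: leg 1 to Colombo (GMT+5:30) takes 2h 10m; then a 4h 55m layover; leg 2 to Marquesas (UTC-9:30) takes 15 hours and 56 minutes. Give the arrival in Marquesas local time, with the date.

4:13 PM on April 2

Convert departure to UTC: 2:42 PM + 12:00 = 2:42 AM UTC on Apr 2.
Add 2 hours and 10 minutes leg 1 → 4:52 AM UTC.
Add 4 hours and 55 minutes layover in Colombo → 9:47 AM UTC.
Add 15 hours 56 minutes leg 2 → 1:43 AM UTC (Apr 3).
Marquesas is UTC−9:30, so local arrival = 1:43 AM − 9:30 = 4:13 PM on Apr 2.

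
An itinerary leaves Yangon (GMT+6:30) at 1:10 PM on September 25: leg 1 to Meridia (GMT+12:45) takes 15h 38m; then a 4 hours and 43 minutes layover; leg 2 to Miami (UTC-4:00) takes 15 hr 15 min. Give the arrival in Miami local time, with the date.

2:16 PM on Sep 26

Convert departure to UTC: 1:10 PM − 6:30 = 6:40 AM UTC on Sep 25.
Add 15 hours and 38 minutes leg 1 → 10:18 PM UTC.
Add 4 hours and 43 minutes layover in Meridia → 3:01 AM UTC (Sep 26).
Add 15 hours 15 minutes leg 2 → 6:16 PM UTC.
Miami is UTC−4:00, so local arrival = 6:16 PM − 4:00 = 2:16 PM on Sep 26.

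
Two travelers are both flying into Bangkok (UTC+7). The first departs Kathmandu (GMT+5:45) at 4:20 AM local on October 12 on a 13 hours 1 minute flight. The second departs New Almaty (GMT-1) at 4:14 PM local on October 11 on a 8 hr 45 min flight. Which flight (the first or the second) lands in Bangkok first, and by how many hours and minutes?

Flight 1 in UTC: 4:20 AM − 5:45 = 10:35 PM on Oct 11.
+13 hours 1 minute → arrive 11:36 AM UTC on Oct 12.
Flight 2 in UTC: 4:14 PM + 1:00 = 5:14 PM on Oct 11.
+8 hours and 45 minutes → arrive 1:59 AM UTC on Oct 12.
Flight 2 lands earlier by 9 hours 37 minutes.

the second, by 9 hours 37 minutes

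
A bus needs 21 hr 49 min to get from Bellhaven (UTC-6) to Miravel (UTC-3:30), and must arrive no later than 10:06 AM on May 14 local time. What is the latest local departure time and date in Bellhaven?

9:47 AM on May 13

Target arrival in UTC: 10:06 AM + 3:30 = 1:36 PM on May 14.
Subtract 21 hours and 49 minutes → departure 3:47 PM UTC on May 13.
Bellhaven is UTC−6:00: 3:47 PM − 6:00 = 9:47 AM on May 13.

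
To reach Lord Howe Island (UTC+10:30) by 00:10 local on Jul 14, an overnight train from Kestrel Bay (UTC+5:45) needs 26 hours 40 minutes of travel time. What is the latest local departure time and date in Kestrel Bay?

Target arrival in UTC: 00:10 − 10:30 = 13:40 on Jul 13.
Subtract 26 hours and 40 minutes → departure 11:00 UTC on Jul 12.
Kestrel Bay is UTC+5:45: 11:00 + 5:45 = 16:45 on Jul 12.

16:45 on July 12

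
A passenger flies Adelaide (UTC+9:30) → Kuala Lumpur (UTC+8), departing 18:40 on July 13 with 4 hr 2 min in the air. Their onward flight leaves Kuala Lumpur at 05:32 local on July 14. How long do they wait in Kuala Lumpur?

Convert departure to UTC: 18:40 − 9:30 = 09:10 UTC on Jul 13.
Add 4 hours and 2 minutes flight time → 13:12 UTC.
Kuala Lumpur is UTC+8:00, so local arrival = 13:12 + 8:00 = 21:12 on Jul 13.
Layover = 05:32 − 21:12 (+1 day) = 8 hours 20 minutes.

8 hours 20 minutes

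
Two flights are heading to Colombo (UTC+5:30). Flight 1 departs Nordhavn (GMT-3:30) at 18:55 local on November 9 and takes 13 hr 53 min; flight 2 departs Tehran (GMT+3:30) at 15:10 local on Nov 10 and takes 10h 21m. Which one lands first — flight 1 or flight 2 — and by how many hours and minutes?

the first, by 9 hours 43 minutes

Flight 1 in UTC: 18:55 + 3:30 = 22:25 on Nov 9.
+13 hours 53 minutes → arrive 12:18 UTC on Nov 10.
Flight 2 in UTC: 15:10 − 3:30 = 11:40 on Nov 10.
+10 hours 21 minutes → arrive 22:01 UTC on Nov 10.
Flight 1 lands earlier by 9 hours 43 minutes.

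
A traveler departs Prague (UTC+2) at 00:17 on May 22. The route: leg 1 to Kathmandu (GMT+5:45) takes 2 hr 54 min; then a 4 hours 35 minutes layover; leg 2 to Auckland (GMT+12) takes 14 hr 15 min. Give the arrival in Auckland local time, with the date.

08:01 on May 23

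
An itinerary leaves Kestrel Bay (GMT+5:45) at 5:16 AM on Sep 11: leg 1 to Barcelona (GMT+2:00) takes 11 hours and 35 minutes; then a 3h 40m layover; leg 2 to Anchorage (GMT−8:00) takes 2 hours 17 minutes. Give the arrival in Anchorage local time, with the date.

Convert departure to UTC: 5:16 AM − 5:45 = 11:31 PM UTC on Sep 10.
Add 11 hours 35 minutes leg 1 → 11:06 AM UTC (Sep 11).
Add 3 hours 40 minutes layover in Barcelona → 2:46 PM UTC.
Add 2 hours and 17 minutes leg 2 → 5:03 PM UTC.
Anchorage is UTC−8:00, so local arrival = 5:03 PM − 8:00 = 9:03 AM on Sep 11.

9:03 AM on September 11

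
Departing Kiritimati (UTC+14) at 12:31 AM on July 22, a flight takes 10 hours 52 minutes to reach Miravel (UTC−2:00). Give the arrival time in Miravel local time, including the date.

Convert departure to UTC: 12:31 AM − 14:00 = 10:31 AM UTC on Jul 21.
Add 10 hours and 52 minutes travel time → 9:23 PM UTC.
Miravel is UTC−2:00, so local arrival = 9:23 PM − 2:00 = 7:23 PM on Jul 21.

7:23 PM on July 21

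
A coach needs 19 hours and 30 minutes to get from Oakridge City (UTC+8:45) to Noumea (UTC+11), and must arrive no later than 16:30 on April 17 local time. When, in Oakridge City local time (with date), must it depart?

18:45 on Apr 16

Target arrival in UTC: 16:30 − 11:00 = 05:30 on Apr 17.
Subtract 19 hours 30 minutes → departure 10:00 UTC on Apr 16.
Oakridge City is UTC+8:45: 10:00 + 8:45 = 18:45 on Apr 16.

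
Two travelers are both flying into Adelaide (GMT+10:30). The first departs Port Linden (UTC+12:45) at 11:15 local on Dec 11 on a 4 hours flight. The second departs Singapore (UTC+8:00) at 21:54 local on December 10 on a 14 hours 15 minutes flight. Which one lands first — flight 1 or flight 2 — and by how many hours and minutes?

the first, by 1 hour 39 minutes

Flight 1 in UTC: 11:15 − 12:45 = 22:30 on Dec 10.
+4 hours → arrive 02:30 UTC on Dec 11.
Flight 2 in UTC: 21:54 − 8:00 = 13:54 on Dec 10.
+14 hours and 15 minutes → arrive 04:09 UTC on Dec 11.
Flight 1 lands earlier by 1 hour 39 minutes.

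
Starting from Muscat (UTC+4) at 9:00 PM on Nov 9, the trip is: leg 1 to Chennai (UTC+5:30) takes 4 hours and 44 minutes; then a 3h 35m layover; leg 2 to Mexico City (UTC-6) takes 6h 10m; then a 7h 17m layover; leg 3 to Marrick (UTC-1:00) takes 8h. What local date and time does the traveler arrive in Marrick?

9:46 PM on Nov 10

Convert departure to UTC: 9:00 PM − 4:00 = 5:00 PM UTC on Nov 9.
Add 4 hours 44 minutes leg 1 → 9:44 PM UTC.
Add 3 hours 35 minutes layover in Chennai → 1:19 AM UTC (Nov 10).
Add 6 hours 10 minutes leg 2 → 7:29 AM UTC.
Add 7 hours and 17 minutes layover in Mexico City → 2:46 PM UTC.
Add 8 hours leg 3 → 10:46 PM UTC.
Marrick is UTC−1:00, so local arrival = 10:46 PM − 1:00 = 9:46 PM on Nov 10.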